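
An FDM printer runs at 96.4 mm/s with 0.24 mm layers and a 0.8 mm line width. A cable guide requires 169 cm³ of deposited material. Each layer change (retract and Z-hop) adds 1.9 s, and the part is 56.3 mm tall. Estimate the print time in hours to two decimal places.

Bead cross-section = 0.24 × 0.8, so 0.192 mm².
Path length: 169000 mm³ / 0.192 mm² → 880208.3 mm.
Extrusion time = 880208.3 / 96.4, so 9130.8 s.
Number of layers: 56.3 / 0.24 → 235 (rounded up).
Non-print overhead = 235 × 1.9 = 446.5 s.
Altogether 9130.8 + 446.5 = 9577.3 s, i.e. 2.66 hours.

2.66 hours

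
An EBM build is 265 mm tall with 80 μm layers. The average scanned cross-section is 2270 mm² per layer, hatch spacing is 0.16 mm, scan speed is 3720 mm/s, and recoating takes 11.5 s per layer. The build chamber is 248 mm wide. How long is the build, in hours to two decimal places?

14.09 hours

Layers = ⌈265/0.08⌉ = 3313.
Per-layer scan distance: 2270 / 0.16 → 14187.5 mm.
Scan time per layer: 14187.5 / 3720 → 3.8138 s.
Per-layer time = 3.8138 + 11.5 = 15.3138 s.
Total: 3313 × 15.3138 s = 50734.6194 s → 14.09 hours.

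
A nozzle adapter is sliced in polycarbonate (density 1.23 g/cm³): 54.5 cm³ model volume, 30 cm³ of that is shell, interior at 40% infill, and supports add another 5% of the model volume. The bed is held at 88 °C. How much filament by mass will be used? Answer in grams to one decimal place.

52.3 g

Infill region: 54.5 − 30 → 24.5 cm³.
Infill deposited: 0.40 × 24.5 → 9.8 cm³.
Support: 0.05 × 54.5 → 2.725 cm³.
Total extruded: 30 + 9.8 + 2.725 → 42.525 cm³.
Mass = 42.525 × 1.23 = 52.30575 g.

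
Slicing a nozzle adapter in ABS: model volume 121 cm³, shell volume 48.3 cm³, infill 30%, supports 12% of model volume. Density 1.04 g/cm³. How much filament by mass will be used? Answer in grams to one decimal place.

Volume inside the shell = 121 − 48.3 = 72.7 cm³.
Deposited infill = 0.30 × 72.7, so 21.81 cm³.
Support: 0.12 × 121 → 14.52 cm³.
Total extruded = 48.3 + 21.81 + 14.52 = 84.63 cm³.
Mass = 84.63 × 1.04 = 88.0152 g.

88.0 g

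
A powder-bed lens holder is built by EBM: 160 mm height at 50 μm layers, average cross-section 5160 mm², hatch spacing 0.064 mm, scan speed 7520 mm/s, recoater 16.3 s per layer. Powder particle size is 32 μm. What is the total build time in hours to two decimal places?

24.02 hours

Number of layers: 160 / 0.05 → 3200 (rounded up).
Per-layer scan distance = 5160 / 0.064 = 80625 mm.
Scan time per layer: 80625 / 7520 → 10.7214 s.
Layer cycle = 10.7214 + 16.3, so 27.0214 s.
Total: 3200 × 27.0214 s = 86468.48 s → 24.02 hours.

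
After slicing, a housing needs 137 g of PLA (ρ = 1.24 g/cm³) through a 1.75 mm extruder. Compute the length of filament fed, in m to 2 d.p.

45.93 m

Extruded volume: 137/1.24 = 110.4839 cm³ (110483.9 mm³).
A = π r² = π × 0.875² = 2.4053 mm².
Length = 110483.9 / 2.4053 = 45933.52 mm = 45.93 m.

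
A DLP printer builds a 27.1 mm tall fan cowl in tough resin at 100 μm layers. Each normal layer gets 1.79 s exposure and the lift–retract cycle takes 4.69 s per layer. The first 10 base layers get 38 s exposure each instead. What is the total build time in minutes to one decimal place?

Layer count = ceil(27.1 / 0.1) = 271.
Base layers = 10 × (38 + 4.69) = 426.9 s.
Normal layers = 261 × (1.79 + 4.69), so 1691.28 s.
Sum: 426.9 + 1691.28 = 2118.18 s → 35.3 minutes.

35.3 minutes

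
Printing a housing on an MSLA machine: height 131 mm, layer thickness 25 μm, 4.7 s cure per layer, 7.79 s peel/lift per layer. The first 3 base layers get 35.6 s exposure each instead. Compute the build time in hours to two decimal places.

18.21 hours

Number of layers: 131 / 0.025 → 5240 (rounded up).
Burn-in layers = 3 × (35.6 + 7.79), so 130.17 s.
Regular layers: 5237 × (4.7 + 7.79) → 65410.13 s.
Sum: 130.17 + 65410.13 = 65540.3 s → 18.21 hours.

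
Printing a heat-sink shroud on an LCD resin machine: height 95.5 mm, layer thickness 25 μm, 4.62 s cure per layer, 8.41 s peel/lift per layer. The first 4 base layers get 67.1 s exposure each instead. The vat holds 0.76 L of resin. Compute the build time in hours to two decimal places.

Number of layers: 95.5 / 0.025 → 3820 (rounded up).
Burn-in layers = 4 × (67.1 + 8.41), so 302.04 s.
Regular layers = 3816 × (4.62 + 8.41), so 49722.48 s.
Sum: 302.04 + 49722.48 = 50024.52 s → 13.90 hours.

13.90 hours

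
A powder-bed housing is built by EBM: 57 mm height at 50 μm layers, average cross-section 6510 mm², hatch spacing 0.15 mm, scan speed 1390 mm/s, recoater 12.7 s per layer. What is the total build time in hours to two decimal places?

13.91 hours

Layer count = ceil(57 / 0.05) = 1140.
Scan path per layer = 6510 / 0.15, so 43400 mm.
Beam time per layer = 43400 / 1390 = 31.223 s.
Time per layer = 31.223 + 12.7 = 43.923 s.
1140 layers × 43.923 s/layer = 50072.22 s, i.e. 13.91 hours.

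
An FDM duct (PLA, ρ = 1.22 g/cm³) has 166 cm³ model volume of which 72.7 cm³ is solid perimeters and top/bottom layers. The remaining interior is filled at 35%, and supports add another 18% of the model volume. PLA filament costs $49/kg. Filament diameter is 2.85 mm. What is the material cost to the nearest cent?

Interior volume = 166 − 72.7, so 93.3 cm³.
Deposited infill = 0.35 × 93.3, so 32.655 cm³.
Support = 0.18 × 166 = 29.88 cm³.
Total printed volume: 72.7 + 32.655 + 29.88 → 135.235 cm³.
Mass = 135.235 × 1.22, so 164.9867 g.
Cost = 164.9867 g / 1000 × $49/kg = $8.08.

$8.08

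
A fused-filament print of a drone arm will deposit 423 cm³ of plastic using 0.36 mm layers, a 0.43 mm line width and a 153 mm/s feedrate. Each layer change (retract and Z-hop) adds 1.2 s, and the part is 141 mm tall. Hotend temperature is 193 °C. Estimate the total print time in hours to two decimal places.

5.09 hours

Line area = 0.36 × 0.43 = 0.1548 mm².
Path length: 423000 mm³ / 0.1548 mm² → 2732558.1 mm.
Print-move time: 2732558.1 / 153 → 17859.9 s.
Number of layers: 141 / 0.36 → 392 (rounded up).
Z-hop total = 392 × 1.2, so 470.4 s.
Altogether 17859.9 + 470.4 = 18330.3 s, i.e. 5.09 hours.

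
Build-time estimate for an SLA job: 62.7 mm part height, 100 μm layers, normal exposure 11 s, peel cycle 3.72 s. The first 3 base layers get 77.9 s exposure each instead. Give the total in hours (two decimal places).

2.62 hours

Number of layers: 62.7 / 0.1 → 627 (rounded up).
Base layers: 3 × (77.9 + 3.72) → 244.86 s.
Remaining layers = 624 × (11 + 3.72) = 9185.28 s.
Total = 244.86 + 9185.28 = 9430.14 s = 2.62 hours.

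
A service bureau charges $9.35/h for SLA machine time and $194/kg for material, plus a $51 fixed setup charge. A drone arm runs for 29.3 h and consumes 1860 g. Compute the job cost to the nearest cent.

Machine-time cost: 9.35 × 29.3 → $273.955.
Material cost = 194 × 1860/1000, so $360.84.
Total = 273.955 + 360.84 + 51 = 685.795 ≈ $685.80.

$685.80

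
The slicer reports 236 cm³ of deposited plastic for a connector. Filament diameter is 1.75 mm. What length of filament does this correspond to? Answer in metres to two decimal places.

A = π r² = π × 0.875² = 2.4053 mm².
Length = 236 cm³ / 2.4053 mm² = 236000 / 2.4053 = 98116.66 mm = 98.12 m.

98.12 m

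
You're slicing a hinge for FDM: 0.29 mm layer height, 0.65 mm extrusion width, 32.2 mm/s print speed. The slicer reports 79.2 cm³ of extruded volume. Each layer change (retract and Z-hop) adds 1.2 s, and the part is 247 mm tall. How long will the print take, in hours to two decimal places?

Extrusion cross-section = 0.29 × 0.65 = 0.1885 mm².
Total extruded path = 79200/0.1885 = 420159.2 mm.
Print-move time: 420159.2 / 32.2 → 13048.4 s.
Layer count = ceil(247 / 0.29) = 852.
Layer-change overhead = 852 × 1.2, so 1022.4 s.
Total = 13048.4 + 1022.4 = 14070.8 s = 3.91 hours.

3.91 hours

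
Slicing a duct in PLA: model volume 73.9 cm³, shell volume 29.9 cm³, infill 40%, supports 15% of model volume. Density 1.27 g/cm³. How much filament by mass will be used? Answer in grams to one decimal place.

Volume inside the shell: 73.9 − 29.9 → 44 cm³.
Infill deposited = 0.40 × 44 = 17.6 cm³.
Support: 0.15 × 73.9 → 11.085 cm³.
Total extruded = 29.9 + 17.6 + 11.085, so 58.585 cm³.
Mass: 58.585 × 1.27 → 74.40295 g.

74.4 g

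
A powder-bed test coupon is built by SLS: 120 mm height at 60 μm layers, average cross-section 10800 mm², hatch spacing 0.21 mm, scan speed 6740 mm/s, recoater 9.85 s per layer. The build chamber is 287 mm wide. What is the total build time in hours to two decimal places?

9.71 hours

Layers = ⌈120/0.06⌉ = 2000.
Hatch length per layer: 10800 / 0.21 → 51428.6 mm.
Scan time per layer: 51428.6 / 6740 → 7.6304 s.
Per-layer time = 7.6304 + 9.85, so 17.4804 s.
Build time = 2000 × 17.4804 = 34960.8 s = 9.71 hours.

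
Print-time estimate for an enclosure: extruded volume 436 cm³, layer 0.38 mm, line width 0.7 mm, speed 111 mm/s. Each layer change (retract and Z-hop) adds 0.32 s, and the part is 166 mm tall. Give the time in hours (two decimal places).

4.14 hours

Extrusion cross-section = 0.38 × 0.7, so 0.266 mm².
Toolpath length = 436 cm³ / 0.266 mm² = 436000 / 0.266 = 1639097.7 mm.
Extrusion time: 1639097.7 / 111 → 14766.6 s.
Layers = ⌈166/0.38⌉ = 437.
Non-print overhead = 437 × 0.32, so 139.84 s.
Total = 14766.6 + 139.84 = 14906.44 s = 4.14 hours.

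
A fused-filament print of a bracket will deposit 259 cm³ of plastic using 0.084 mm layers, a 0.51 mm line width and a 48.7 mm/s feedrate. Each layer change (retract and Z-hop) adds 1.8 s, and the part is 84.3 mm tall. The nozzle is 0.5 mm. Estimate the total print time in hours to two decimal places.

34.99 hours

Line area = 0.084 × 0.51, so 0.04284 mm².
Toolpath length = 259 cm³ / 0.04284 mm² = 259000 / 0.04284 = 6045751.6 mm.
Extrusion time = 6045751.6 / 48.7, so 124142.7 s.
Layers = ⌈84.3/0.084⌉ = 1004.
Non-print overhead = 1004 × 1.8, so 1807.2 s.
Total = 124142.7 + 1807.2 = 125949.9 s = 34.99 hours.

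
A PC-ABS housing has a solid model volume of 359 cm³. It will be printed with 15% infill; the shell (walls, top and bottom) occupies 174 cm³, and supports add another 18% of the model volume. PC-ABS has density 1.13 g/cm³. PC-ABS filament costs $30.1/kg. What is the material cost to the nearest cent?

$9.06

Infill region = 359 − 174, so 185 cm³.
Infill deposited: 0.15 × 185 → 27.75 cm³.
Support: 0.18 × 359 → 64.62 cm³.
Total printed volume = 174 + 27.75 + 64.62, so 266.37 cm³.
Mass = 266.37 × 1.13 = 300.9981 g.
Cost = 300.9981 g / 1000 × $30.1/kg = $9.06.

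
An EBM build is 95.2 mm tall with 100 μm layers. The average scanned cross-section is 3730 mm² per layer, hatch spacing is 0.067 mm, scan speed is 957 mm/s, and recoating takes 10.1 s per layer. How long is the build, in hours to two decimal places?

Number of layers: 95.2 / 0.1 → 952 (rounded up).
Scan path per layer = 3730 / 0.067 = 55671.6 mm.
Beam time per layer = 55671.6 / 957, so 58.173 s.
Per-layer time: 58.173 + 10.1 → 68.273 s.
952 layers × 68.273 s/layer = 64995.896 s, i.e. 18.05 hours.

18.05 hours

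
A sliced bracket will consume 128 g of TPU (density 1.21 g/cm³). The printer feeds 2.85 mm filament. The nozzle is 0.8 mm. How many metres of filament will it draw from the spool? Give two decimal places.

16.58 m

Volume = 128 g / 1.21 g·cm⁻³ = 105.7851 cm³ = 105785.1 mm³.
Cross-section of 2.85 mm filament: π·(2.85/2)² = 6.3794 mm².
Length = 105785.1 / 6.3794 = 16582.3 mm = 16.58 m.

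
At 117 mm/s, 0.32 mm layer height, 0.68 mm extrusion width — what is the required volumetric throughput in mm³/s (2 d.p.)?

Bead cross-section = 0.32 × 0.68 = 0.2176 mm².
Q = v·A = 117 × 0.2176 = 25.46 mm³/s.

25.46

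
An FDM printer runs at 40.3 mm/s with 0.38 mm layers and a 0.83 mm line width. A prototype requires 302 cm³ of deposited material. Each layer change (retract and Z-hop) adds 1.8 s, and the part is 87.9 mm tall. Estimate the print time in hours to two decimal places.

6.72 hours

Line area = 0.38 × 0.83, so 0.3154 mm².
Total extruded path = 302000/0.3154 = 957514.3 mm.
Print-move time = 957514.3 / 40.3, so 23759.7 s.
Number of layers: 87.9 / 0.38 → 232 (rounded up).
Non-print overhead = 232 × 1.8, so 417.6 s.
Altogether 23759.7 + 417.6 = 24177.3 s, i.e. 6.72 hours.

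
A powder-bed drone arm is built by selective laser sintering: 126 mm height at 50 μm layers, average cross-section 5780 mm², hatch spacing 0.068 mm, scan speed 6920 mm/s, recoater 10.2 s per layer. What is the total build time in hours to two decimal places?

15.74 hours

Number of layers: 126 / 0.05 → 2520 (rounded up).
Hatch length per layer: 5780 / 0.068 → 85000 mm.
Laser time per layer = 85000 / 6920 = 12.2832 s.
Per-layer time: 12.2832 + 10.2 → 22.4832 s.
Total: 2520 × 22.4832 s = 56657.664 s → 15.74 hours.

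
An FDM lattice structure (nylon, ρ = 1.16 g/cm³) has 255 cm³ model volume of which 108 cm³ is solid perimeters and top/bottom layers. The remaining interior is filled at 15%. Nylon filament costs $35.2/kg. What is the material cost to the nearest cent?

$5.31

Infill region = 255 − 108, so 147 cm³.
Deposited infill: 0.15 × 147 → 22.05 cm³.
Total printed volume: 108 + 22.05 → 130.05 cm³.
Mass: 130.05 × 1.16 → 150.858 g.
Cost = 150.858 g / 1000 × $35.2/kg = $5.31.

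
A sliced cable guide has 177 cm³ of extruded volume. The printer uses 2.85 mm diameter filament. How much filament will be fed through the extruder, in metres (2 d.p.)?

27.75 m

A = π r² = π × 1.425² = 6.3794 mm².
Length = 177 cm³ / 6.3794 mm² = 177000 / 6.3794 = 27745.56 mm = 27.75 m.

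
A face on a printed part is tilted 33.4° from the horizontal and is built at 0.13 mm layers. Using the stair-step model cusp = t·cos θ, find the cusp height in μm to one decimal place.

cos(33.4°) = 0.8348, so cusp = 0.13 × 0.8348 = 0.108524 mm → 108.5 μm.

108.5 μm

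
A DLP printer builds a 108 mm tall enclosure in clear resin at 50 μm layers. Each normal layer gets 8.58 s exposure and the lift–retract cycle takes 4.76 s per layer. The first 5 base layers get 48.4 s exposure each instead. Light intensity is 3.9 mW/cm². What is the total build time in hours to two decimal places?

8.06 hours

Layers = ⌈108/0.05⌉ = 2160.
Base layers: 5 × (48.4 + 4.76) → 265.8 s.
Regular layers: 2155 × (8.58 + 4.76) → 28747.7 s.
Total = 265.8 + 28747.7 = 29013.5 s = 8.06 hours.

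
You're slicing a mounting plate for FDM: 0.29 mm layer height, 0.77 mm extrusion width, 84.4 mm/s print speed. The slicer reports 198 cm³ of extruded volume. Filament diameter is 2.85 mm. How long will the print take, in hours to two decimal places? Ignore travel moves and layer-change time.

2.92 hours

Line area: 0.29 × 0.77 → 0.2233 mm².
Path length: 198000 mm³ / 0.2233 mm² → 886699.5 mm.
Time extruding: 886699.5 / 84.4 → 10505.9 s.
10505.9 s = 2.92 hours.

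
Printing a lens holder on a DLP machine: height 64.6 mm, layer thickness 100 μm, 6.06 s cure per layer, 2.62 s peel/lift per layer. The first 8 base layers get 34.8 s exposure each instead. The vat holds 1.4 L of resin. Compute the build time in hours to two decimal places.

1.62 hours

Layer count = ceil(64.6 / 0.1) = 646.
Base layers = 8 × (34.8 + 2.62) = 299.36 s.
Regular layers = 638 × (6.06 + 2.62), so 5537.84 s.
Sum: 299.36 + 5537.84 = 5837.2 s → 1.62 hours.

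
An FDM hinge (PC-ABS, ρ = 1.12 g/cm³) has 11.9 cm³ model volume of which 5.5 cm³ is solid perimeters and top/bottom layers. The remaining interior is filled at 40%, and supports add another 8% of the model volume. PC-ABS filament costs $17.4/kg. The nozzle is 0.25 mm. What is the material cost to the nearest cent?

$0.18

Interior volume: 11.9 − 5.5 → 6.4 cm³.
Infill volume = 0.40 × 6.4, so 2.56 cm³.
Support = 0.08 × 11.9, so 0.952 cm³.
Deposited volume: 5.5 + 2.56 + 0.952 → 9.012 cm³.
Mass = 9.012 × 1.12 = 10.09344 g.
Cost = 10.09344 g / 1000 × $17.4/kg = $0.18.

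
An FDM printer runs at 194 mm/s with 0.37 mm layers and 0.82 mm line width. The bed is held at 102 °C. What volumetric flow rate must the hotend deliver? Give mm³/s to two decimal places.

A: 0.37 × 0.82 → 0.3034 mm².
Volumetric flow = 194 × 0.3034 = 58.86 mm³/s.

58.86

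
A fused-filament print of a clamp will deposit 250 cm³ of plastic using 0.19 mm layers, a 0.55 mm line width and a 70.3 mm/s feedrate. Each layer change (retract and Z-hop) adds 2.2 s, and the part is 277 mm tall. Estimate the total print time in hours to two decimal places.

10.34 hours

Line area = 0.19 × 0.55, so 0.1045 mm².
Toolpath length = 250 cm³ / 0.1045 mm² = 250000 / 0.1045 = 2392344.5 mm.
Extrusion time = 2392344.5 / 70.3 = 34030.5 s.
Number of layers: 277 / 0.19 → 1458 (rounded up).
Non-print overhead = 1458 × 2.2 = 3207.6 s.
Altogether 34030.5 + 3207.6 = 37238.1 s, i.e. 10.34 hours.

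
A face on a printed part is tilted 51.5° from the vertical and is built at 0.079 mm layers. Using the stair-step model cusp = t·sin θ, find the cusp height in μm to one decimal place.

61.8 μm

h_c = t·sin θ = 0.079 × 0.7826 = 0.061825 mm (61.8 μm).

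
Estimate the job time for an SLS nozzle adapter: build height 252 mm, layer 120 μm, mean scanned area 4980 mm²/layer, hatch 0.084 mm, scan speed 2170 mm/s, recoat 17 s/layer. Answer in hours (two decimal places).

25.85 hours

Number of layers: 252 / 0.12 → 2100 (rounded up).
Per-layer scan distance: 4980 / 0.084 → 59285.7 mm.
Scan time per layer = 59285.7 / 2170 = 27.3206 s.
Layer cycle: 27.3206 + 17 → 44.3206 s.
Build time = 2100 × 44.3206 = 93073.26 s = 25.85 hours.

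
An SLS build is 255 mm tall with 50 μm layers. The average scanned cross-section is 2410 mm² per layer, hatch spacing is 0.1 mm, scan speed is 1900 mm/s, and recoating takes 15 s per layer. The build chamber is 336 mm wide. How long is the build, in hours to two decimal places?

39.22 hours

Layers = ⌈255/0.05⌉ = 5100.
Scan path per layer: 2410 / 0.1 → 24100 mm.
Per-layer scan time: 24100 / 1900 → 12.6842 s.
Per-layer time = 12.6842 + 15, so 27.6842 s.
5100 layers × 27.6842 s/layer = 141189.42 s, i.e. 39.22 hours.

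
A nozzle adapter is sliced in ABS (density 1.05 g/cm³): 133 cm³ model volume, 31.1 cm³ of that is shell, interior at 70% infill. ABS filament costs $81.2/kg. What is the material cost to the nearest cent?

Interior volume = 133 − 31.1 = 101.9 cm³.
Deposited infill = 0.70 × 101.9, so 71.33 cm³.
Deposited volume: 31.1 + 71.33 → 102.43 cm³.
Mass = 102.43 × 1.05 = 107.5515 g.
At $81.2/kg: 107.5515/1000 × 81.2 = $8.73.

$8.73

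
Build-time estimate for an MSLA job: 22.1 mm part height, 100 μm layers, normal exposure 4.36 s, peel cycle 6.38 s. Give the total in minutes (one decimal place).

Layer count = ceil(22.1 / 0.1) = 221.
Each layer takes = 4.36 + 6.38 = 10.74 s.
Total = 221 × 10.74 = 2373.54 s = 39.6 minutes.

39.6 minutes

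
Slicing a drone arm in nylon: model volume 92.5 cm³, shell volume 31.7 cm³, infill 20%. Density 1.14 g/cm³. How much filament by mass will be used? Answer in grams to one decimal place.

50.0 g

Infill region = 92.5 − 31.7 = 60.8 cm³.
Infill volume: 0.20 × 60.8 → 12.16 cm³.
Total printed volume: 31.7 + 12.16 → 43.86 cm³.
Mass: 43.86 × 1.14 → 50.0004 g.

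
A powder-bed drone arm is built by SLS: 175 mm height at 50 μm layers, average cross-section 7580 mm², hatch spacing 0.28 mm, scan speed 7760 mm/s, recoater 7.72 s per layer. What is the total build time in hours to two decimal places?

Layers = ⌈175/0.05⌉ = 3500.
Hatch length per layer = 7580 / 0.28, so 27071.4 mm.
Scan time per layer: 27071.4 / 7760 → 3.4886 s.
Time per layer: 3.4886 + 7.72 → 11.2086 s.
Total: 3500 × 11.2086 s = 39230.1 s → 10.90 hours.

10.90 hours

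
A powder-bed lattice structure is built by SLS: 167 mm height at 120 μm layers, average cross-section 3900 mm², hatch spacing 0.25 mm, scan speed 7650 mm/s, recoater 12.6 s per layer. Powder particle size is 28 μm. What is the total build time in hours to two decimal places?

Layer count = ceil(167 / 0.12) = 1392.
Per-layer scan distance: 3900 / 0.25 → 15600 mm.
Laser time per layer: 15600 / 7650 → 2.0392 s.
Time per layer = 2.0392 + 12.6 = 14.6392 s.
Build time = 1392 × 14.6392 = 20377.7664 s = 5.66 hours.

5.66 hours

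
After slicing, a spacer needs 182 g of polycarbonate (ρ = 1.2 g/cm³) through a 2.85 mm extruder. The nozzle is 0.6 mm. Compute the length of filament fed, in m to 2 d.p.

23.77 m

Extruded volume: 182/1.2 = 151.6667 cm³ (151666.7 mm³).
Filament cross-section = π × (2.85/2)² = 6.3794 mm².
Length = 151666.7 / 6.3794 = 23774.45 mm = 23.77 m.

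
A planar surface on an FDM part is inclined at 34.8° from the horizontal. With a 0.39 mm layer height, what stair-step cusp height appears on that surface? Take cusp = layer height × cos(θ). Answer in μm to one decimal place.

320.2 μm

h_c = t·cos θ = 0.39 × 0.8211 = 0.320229 mm (320.2 μm).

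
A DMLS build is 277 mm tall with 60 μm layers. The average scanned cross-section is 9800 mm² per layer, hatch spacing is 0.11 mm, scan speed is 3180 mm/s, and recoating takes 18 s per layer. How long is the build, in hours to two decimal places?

59.02 hours

Layer count = ceil(277 / 0.06) = 4617.
Hatch length per layer = 9800 / 0.11, so 89090.9 mm.
Laser time per layer = 89090.9 / 3180, so 28.016 s.
Time per layer = 28.016 + 18, so 46.016 s.
4617 layers × 46.016 s/layer = 212455.872 s, i.e. 59.02 hours.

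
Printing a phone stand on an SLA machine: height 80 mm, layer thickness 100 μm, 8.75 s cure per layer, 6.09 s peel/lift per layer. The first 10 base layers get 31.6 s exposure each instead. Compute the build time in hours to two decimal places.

Number of layers: 80 / 0.1 → 800 (rounded up).
Burn-in layers: 10 × (31.6 + 6.09) → 376.9 s.
Regular layers = 790 × (8.75 + 6.09) = 11723.6 s.
Total = 376.9 + 11723.6 = 12100.5 s = 3.36 hours.

3.36 hours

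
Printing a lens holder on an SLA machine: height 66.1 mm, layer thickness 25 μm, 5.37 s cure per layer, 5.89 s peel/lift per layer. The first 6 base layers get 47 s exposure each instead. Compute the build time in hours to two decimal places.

8.34 hours

Layers = ⌈66.1/0.025⌉ = 2644.
Base layers = 6 × (47 + 5.89) = 317.34 s.
Normal layers = 2638 × (5.37 + 5.89) = 29703.88 s.
Sum: 317.34 + 29703.88 = 30021.22 s → 8.34 hours.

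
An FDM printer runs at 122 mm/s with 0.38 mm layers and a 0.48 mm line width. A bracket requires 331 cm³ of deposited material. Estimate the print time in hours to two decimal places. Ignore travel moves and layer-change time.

Extrusion cross-section = 0.38 × 0.48, so 0.1824 mm².
Path length: 331000 mm³ / 0.1824 mm² → 1814693 mm.
Print-move time: 1814693 / 122 → 14874.5 s.
In the requested units: 14874.5 s = 4.13 hours.

4.13 hours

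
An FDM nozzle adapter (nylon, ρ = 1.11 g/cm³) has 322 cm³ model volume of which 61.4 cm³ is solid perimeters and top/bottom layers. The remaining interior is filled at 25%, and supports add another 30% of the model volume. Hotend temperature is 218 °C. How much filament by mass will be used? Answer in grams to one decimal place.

247.7 g

Infill region = 322 − 61.4 = 260.6 cm³.
Infill volume = 0.25 × 260.6 = 65.15 cm³.
Support = 0.30 × 322 = 96.6 cm³.
Total extruded = 61.4 + 65.15 + 96.6, so 223.15 cm³.
Mass = 223.15 × 1.11, so 247.6965 g.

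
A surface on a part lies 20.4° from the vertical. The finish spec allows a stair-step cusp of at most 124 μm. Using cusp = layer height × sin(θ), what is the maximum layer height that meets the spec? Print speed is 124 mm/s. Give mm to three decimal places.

0.356 mm

t = h_c / sin θ = 0.124 / 0.3486 = 0.356 mm.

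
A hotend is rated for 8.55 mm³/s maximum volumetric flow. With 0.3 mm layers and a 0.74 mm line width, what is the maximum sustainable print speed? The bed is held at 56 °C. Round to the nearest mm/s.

A = 0.3 × 0.74 = 0.222 mm².
Max speed = 8.55 / 0.222 = 38.51 ≈ 39 mm/s.

39 mm/s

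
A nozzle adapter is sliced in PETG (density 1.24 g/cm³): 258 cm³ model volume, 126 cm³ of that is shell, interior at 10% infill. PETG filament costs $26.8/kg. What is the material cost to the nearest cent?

Volume inside the shell = 258 − 126 = 132 cm³.
Infill deposited = 0.10 × 132 = 13.2 cm³.
Total printed volume = 126 + 13.2 = 139.2 cm³.
Mass = 139.2 × 1.24 = 172.608 g.
Cost = 172.608 g / 1000 × $26.8/kg = $4.63.

$4.63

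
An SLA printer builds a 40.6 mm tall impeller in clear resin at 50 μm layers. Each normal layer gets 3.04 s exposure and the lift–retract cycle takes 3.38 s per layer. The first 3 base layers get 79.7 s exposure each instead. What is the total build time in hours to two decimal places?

Layer count = ceil(40.6 / 0.05) = 812.
Burn-in layers: 3 × (79.7 + 3.38) → 249.24 s.
Normal layers = 809 × (3.04 + 3.38) = 5193.78 s.
Sum: 249.24 + 5193.78 = 5443.02 s → 1.51 hours.

1.51 hours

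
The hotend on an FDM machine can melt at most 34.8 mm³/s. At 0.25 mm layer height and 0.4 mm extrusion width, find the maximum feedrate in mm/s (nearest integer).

Extrusion cross-section: 0.25 × 0.4 → 0.1 mm².
v_max = Q/A = 34.8/0.1 = 348.00 mm/s → 348 mm/s.

348 mm/s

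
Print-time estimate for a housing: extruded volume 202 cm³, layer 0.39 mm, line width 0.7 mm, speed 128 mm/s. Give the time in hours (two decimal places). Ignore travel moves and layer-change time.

Line area = 0.39 × 0.7 = 0.273 mm².
Toolpath length = 202 cm³ / 0.273 mm² = 202000 / 0.273 = 739926.7 mm.
Extrusion time = 739926.7 / 128, so 5780.7 s.
In the requested units: 5780.7 s = 1.61 hours.

1.61 hours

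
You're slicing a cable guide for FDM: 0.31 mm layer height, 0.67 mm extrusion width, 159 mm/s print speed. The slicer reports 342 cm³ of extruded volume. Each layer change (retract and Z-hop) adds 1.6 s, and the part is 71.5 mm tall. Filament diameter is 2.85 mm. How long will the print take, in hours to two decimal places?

2.98 hours

Bead cross-section = 0.31 × 0.67, so 0.2077 mm².
Path length: 342000 mm³ / 0.2077 mm² → 1646605.7 mm.
Print-move time = 1646605.7 / 159, so 10356 s.
Number of layers: 71.5 / 0.31 → 231 (rounded up).
Non-print overhead: 231 × 1.6 → 369.6 s.
Total = 10356 + 369.6 = 10725.6 s = 2.98 hours.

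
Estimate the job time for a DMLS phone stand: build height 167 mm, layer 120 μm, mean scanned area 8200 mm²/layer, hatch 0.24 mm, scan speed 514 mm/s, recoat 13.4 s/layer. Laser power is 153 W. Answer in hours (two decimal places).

Number of layers: 167 / 0.12 → 1392 (rounded up).
Per-layer scan distance = 8200 / 0.24, so 34166.7 mm.
Per-layer scan time: 34166.7 / 514 → 66.4722 s.
Time per layer = 66.4722 + 13.4 = 79.8722 s.
1392 layers × 79.8722 s/layer = 111182.1024 s, i.e. 30.88 hours.

30.88 hours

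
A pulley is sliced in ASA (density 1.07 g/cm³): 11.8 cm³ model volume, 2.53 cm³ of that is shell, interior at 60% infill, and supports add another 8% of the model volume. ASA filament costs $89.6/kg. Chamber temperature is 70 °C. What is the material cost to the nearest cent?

$0.87

Infill region: 11.8 − 2.53 → 9.27 cm³.
Deposited infill = 0.60 × 9.27, so 5.562 cm³.
Support = 0.08 × 11.8 = 0.944 cm³.
Total printed volume = 2.53 + 5.562 + 0.944, so 9.036 cm³.
Mass = 9.036 × 1.07 = 9.66852 g.
Cost = 9.66852 g / 1000 × $89.6/kg = $0.87.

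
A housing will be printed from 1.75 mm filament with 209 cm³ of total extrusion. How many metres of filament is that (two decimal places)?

Cross-section of 1.75 mm filament: π·(1.75/2)² = 2.4053 mm².
L = 209000 mm³ / 2.4053 mm² = 86891.45 mm, i.e. 86.89 m.

86.89 m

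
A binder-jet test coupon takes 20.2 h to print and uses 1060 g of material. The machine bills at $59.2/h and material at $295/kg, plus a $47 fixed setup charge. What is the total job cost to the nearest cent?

Time charge = 59.2 × 20.2, so $1195.84.
Material charge = 295 × 1060/1000 = $312.70.
Total = 1195.84 + 312.70 + 47 = $1555.54.

$1555.54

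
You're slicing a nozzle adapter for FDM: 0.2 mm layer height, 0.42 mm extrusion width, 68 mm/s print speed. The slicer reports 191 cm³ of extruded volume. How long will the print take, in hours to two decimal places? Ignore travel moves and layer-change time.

9.29 hours

Extrusion cross-section = 0.2 × 0.42, so 0.084 mm².
Toolpath length = 191 cm³ / 0.084 mm² = 191000 / 0.084 = 2273809.5 mm.
Extrusion time: 2273809.5 / 68 → 33438.4 s.
That's 33438.4 s → 9.29 hours.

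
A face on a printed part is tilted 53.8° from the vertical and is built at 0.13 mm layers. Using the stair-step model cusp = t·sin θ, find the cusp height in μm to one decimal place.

104.9 μm

Cusp = layer height × sin(53.8°) = 0.13 × 0.8070 = 0.10491 mm = 104.9 μm.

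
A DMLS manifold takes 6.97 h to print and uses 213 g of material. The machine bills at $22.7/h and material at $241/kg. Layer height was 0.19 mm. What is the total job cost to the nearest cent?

Machine cost: 22.7 × 6.97 → $158.219.
Feedstock cost = 241 × 213/1000 = $51.333.
Total = 158.219 + 51.333 = 209.552 ≈ $209.55.

$209.55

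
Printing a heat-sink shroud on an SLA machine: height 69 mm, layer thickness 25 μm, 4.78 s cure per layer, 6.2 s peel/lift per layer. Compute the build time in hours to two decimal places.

Layer count = ceil(69 / 0.025) = 2760.
Cycle time = 4.78 + 6.2 = 10.98 s.
Build time: 2760 × 10.98 s = 30304.8 s, i.e. 8.42 hours.

8.42 hours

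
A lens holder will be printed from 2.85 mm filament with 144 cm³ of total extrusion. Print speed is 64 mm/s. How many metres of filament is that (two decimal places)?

A = π r² = π × 1.425² = 6.3794 mm².
Length = 144 cm³ / 6.3794 mm² = 144000 / 6.3794 = 22572.66 mm = 22.57 m.

22.57 m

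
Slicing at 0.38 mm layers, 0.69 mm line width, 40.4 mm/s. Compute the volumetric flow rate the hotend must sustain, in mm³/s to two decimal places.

Extrusion cross-section: 0.38 × 0.69 → 0.2622 mm².
Q = v·A = 40.4 × 0.2622 = 10.59 mm³/s.

10.59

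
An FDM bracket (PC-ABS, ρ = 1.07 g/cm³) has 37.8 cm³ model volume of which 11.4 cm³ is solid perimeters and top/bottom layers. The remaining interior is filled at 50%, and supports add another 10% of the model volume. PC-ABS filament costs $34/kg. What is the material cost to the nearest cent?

Infill region = 37.8 − 11.4, so 26.4 cm³.
Infill volume = 0.50 × 26.4 = 13.2 cm³.
Support = 0.10 × 37.8 = 3.78 cm³.
Total printed volume = 11.4 + 13.2 + 3.78, so 28.38 cm³.
Mass: 28.38 × 1.07 → 30.3666 g.
Cost = 30.3666 g / 1000 × $34/kg = $1.03.

$1.03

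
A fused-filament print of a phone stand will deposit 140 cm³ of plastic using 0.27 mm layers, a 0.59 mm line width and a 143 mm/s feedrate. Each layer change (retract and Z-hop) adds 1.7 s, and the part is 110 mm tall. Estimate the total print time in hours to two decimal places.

1.90 hours

Bead cross-section: 0.27 × 0.59 → 0.1593 mm².
Path length: 140000 mm³ / 0.1593 mm² → 878844.9 mm.
Time extruding = 878844.9 / 143 = 6145.8 s.
Layer count = ceil(110 / 0.27) = 408.
Non-print overhead: 408 × 1.7 → 693.6 s.
Altogether 6145.8 + 693.6 = 6839.4 s, i.e. 1.90 hours.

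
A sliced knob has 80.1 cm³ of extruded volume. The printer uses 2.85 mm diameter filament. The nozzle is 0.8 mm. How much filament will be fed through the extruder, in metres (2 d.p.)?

A = π r² = π × 1.425² = 6.3794 mm².
L = 80100 mm³ / 6.3794 mm² = 12556.04 mm, i.e. 12.56 m.

12.56 m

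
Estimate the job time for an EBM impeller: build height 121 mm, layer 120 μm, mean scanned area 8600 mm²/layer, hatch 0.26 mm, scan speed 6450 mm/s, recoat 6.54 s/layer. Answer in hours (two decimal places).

3.27 hours

Layer count = ceil(121 / 0.12) = 1009.
Hatch length per layer = 8600 / 0.26 = 33076.9 mm.
Per-layer scan time = 33076.9 / 6450 = 5.1282 s.
Layer cycle = 5.1282 + 6.54, so 11.6682 s.
Total: 1009 × 11.6682 s = 11773.2138 s → 3.27 hours.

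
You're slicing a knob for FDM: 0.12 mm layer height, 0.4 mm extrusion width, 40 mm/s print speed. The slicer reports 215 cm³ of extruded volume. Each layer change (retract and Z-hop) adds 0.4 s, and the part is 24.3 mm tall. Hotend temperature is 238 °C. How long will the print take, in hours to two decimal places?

Bead cross-section = 0.12 × 0.4, so 0.048 mm².
Path length: 215000 mm³ / 0.048 mm² → 4479166.7 mm.
Print-move time: 4479166.7 / 40 → 111979.2 s.
Layer count = ceil(24.3 / 0.12) = 203.
Z-hop total = 203 × 0.4, so 81.2 s.
Total = 111979.2 + 81.2 = 112060.4 s = 31.13 hours.

31.13 hours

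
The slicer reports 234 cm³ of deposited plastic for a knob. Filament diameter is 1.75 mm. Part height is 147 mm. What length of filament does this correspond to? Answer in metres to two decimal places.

Cross-section of 1.75 mm filament: π·(1.75/2)² = 2.4053 mm².
Length = 234 cm³ / 2.4053 mm² = 234000 / 2.4053 = 97285.16 mm = 97.29 m.

97.29 m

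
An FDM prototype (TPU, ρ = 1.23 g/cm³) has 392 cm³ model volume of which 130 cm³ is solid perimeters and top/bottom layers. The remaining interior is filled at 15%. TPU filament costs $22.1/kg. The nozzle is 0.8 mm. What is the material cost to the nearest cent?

Volume inside the shell = 392 − 130 = 262 cm³.
Deposited infill = 0.15 × 262, so 39.3 cm³.
Total extruded: 130 + 39.3 → 169.3 cm³.
Mass: 169.3 × 1.23 → 208.239 g.
At $22.1/kg: 208.239/1000 × 22.1 = $4.60.

$4.60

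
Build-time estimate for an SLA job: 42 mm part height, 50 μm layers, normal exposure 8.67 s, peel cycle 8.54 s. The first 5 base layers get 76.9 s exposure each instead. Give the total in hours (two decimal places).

Layers = ⌈42/0.05⌉ = 840.
Bottom layers: 5 × (76.9 + 8.54) → 427.2 s.
Regular layers: 835 × (8.67 + 8.54) → 14370.35 s.
Total = 427.2 + 14370.35 = 14797.55 s = 4.11 hours.

4.11 hours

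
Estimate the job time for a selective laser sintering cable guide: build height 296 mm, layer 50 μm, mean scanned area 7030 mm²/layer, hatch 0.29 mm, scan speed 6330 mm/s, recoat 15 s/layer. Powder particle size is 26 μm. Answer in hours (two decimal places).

Layer count = ceil(296 / 0.05) = 5920.
Per-layer scan distance = 7030 / 0.29 = 24241.4 mm.
Laser time per layer = 24241.4 / 6330 = 3.8296 s.
Layer cycle: 3.8296 + 15 → 18.8296 s.
Total: 5920 × 18.8296 s = 111471.232 s → 30.96 hours.

30.96 hours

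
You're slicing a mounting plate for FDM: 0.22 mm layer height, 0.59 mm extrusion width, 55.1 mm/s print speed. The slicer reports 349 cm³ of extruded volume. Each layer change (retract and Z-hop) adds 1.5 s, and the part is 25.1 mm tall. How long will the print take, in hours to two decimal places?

13.60 hours

Line area = 0.22 × 0.59, so 0.1298 mm².
Path length: 349000 mm³ / 0.1298 mm² → 2688751.9 mm.
Print-move time = 2688751.9 / 55.1 = 48797.7 s.
Number of layers: 25.1 / 0.22 → 115 (rounded up).
Z-hop total = 115 × 1.5, so 172.5 s.
Total = 48797.7 + 172.5 = 48970.2 s = 13.60 hours.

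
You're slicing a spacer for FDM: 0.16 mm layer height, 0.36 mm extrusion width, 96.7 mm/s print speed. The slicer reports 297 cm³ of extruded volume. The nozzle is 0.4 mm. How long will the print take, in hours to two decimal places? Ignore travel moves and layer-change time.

14.81 hours

Extrusion cross-section = 0.16 × 0.36 = 0.0576 mm².
Path length: 297000 mm³ / 0.0576 mm² → 5156250 mm.
Print-move time: 5156250 / 96.7 → 53322.1 s.
In the requested units: 53322.1 s = 14.81 hours.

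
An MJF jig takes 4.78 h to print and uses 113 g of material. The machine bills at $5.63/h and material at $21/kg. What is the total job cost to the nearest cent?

Machine cost = 5.63 × 4.78, so $26.9114.
Material cost = 21 × 113/1000, so $2.373.
Job cost: 26.9114 + 2.373 = 29.2844 ≈ $29.28.

$29.28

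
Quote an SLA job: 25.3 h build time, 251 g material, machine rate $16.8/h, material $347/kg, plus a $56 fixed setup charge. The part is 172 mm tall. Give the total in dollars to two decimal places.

$568.14

Time charge = 16.8 × 25.3, so $425.04.
Material charge = 347 × 251/1000 = $87.097.
Total = 425.04 + 87.097 + 56 = 568.137 ≈ $568.14.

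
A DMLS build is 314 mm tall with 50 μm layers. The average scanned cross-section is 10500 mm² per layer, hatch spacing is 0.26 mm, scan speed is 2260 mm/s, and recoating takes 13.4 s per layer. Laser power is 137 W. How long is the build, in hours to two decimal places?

Layer count = ceil(314 / 0.05) = 6280.
Scan path per layer: 10500 / 0.26 → 40384.6 mm.
Per-layer scan time: 40384.6 / 2260 → 17.8693 s.
Layer cycle = 17.8693 + 13.4 = 31.2693 s.
Build time = 6280 × 31.2693 = 196371.204 s = 54.55 hours.

54.55 hours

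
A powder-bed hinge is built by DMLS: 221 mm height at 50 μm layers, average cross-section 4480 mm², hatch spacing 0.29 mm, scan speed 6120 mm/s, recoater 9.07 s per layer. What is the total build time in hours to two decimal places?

Layers = ⌈221/0.05⌉ = 4420.
Per-layer scan distance: 4480 / 0.29 → 15448.3 mm.
Per-layer scan time = 15448.3 / 6120, so 2.5242 s.
Per-layer time: 2.5242 + 9.07 → 11.5942 s.
Build time = 4420 × 11.5942 = 51246.364 s = 14.24 hours.

14.24 hours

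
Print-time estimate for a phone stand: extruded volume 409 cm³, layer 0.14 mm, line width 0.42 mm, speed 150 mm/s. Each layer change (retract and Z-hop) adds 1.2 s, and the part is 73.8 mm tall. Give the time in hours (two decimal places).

Bead cross-section = 0.14 × 0.42 = 0.0588 mm².
Toolpath length = 409 cm³ / 0.0588 mm² = 409000 / 0.0588 = 6955782.3 mm.
Extrusion time: 6955782.3 / 150 → 46371.9 s.
Layers = ⌈73.8/0.14⌉ = 528.
Z-hop total: 528 × 1.2 → 633.6 s.
Total = 46371.9 + 633.6 = 47005.5 s = 13.06 hours.

13.06 hours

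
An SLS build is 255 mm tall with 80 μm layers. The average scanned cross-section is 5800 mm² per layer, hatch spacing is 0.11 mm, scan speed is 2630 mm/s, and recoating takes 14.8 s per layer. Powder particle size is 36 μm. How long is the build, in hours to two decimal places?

Number of layers: 255 / 0.08 → 3188 (rounded up).
Scan path per layer: 5800 / 0.11 → 52727.3 mm.
Scan time per layer = 52727.3 / 2630 = 20.0484 s.
Per-layer time = 20.0484 + 14.8 = 34.8484 s.
Build time = 3188 × 34.8484 = 111096.6992 s = 30.86 hours.

30.86 hours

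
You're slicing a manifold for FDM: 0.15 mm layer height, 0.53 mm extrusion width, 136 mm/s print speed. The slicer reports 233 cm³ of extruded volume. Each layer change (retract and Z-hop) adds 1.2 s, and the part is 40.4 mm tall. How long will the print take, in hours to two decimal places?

Extrusion cross-section = 0.15 × 0.53 = 0.0795 mm².
Total extruded path = 233000/0.0795 = 2930817.6 mm.
Extrusion time: 2930817.6 / 136 → 21550.1 s.
Layers = ⌈40.4/0.15⌉ = 270.
Layer-change overhead = 270 × 1.2, so 324 s.
Total = 21550.1 + 324 = 21874.1 s = 6.08 hours.

6.08 hours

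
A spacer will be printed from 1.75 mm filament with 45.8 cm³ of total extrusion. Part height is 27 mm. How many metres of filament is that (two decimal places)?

A = π r² = π × 0.875² = 2.4053 mm².
Length = 45.8 cm³ / 2.4053 mm² = 45800 / 2.4053 = 19041.28 mm = 19.04 m.

19.04 m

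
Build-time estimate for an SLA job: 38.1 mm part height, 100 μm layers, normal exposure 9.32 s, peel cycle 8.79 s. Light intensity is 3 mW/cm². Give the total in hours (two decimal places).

Number of layers: 38.1 / 0.1 → 381 (rounded up).
Per-layer time = 9.32 + 8.79 = 18.11 s.
Total = 381 × 18.11 = 6899.91 s = 1.92 hours.

1.92 hours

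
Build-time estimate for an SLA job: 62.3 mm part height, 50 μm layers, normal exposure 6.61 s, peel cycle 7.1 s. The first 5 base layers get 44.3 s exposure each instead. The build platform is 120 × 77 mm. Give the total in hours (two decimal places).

Layers = ⌈62.3/0.05⌉ = 1246.
Bottom layers = 5 × (44.3 + 7.1), so 257 s.
Regular layers: 1241 × (6.61 + 7.1) → 17014.11 s.
Total = 257 + 17014.11 = 17271.11 s = 4.80 hours.

4.80 hours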